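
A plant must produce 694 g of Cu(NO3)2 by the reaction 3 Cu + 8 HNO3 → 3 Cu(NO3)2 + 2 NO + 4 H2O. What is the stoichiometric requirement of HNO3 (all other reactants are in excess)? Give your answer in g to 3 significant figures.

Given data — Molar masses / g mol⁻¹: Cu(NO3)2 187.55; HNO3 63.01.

n(Cu(NO3)2) = 694 / 187.55 = 3.700 mol
n(HNO3) = (8/3) × 3.700 = 9.867 mol
mass = 9.867 × 63.01 = 621.7 g

622 g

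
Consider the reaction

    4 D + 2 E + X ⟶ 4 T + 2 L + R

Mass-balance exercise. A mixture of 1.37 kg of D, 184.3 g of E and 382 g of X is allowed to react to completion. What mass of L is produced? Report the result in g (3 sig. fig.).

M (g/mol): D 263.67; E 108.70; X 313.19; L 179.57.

304 g

n(D) = 1.370×1000 / 263.67 = 5.196 mol
n(E) = 184.3 / 108.70 = 1.695 mol
n(X) = 382.0 / 313.19 = 1.220 mol
n/ν for D = 5.196/4 = 1.299
n/ν for E = 1.695/2 = 0.8475
n/ν for X = 1.220/1 = 1.220
Smallest n/ν is E → limiting reagent.
n(L) = (2/2) × 1.695 = 1.695 mol
mass = 1.695 × 179.57 = 304.4 g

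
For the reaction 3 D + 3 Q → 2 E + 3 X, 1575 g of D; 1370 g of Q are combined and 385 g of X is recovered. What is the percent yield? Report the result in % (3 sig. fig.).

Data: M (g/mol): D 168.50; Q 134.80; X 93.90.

43.9 %

n(D) = 1575 / 168.50 = 9.347 mol
n(Q) = 1370 / 134.80 = 10.16 mol
n/ν for D = 9.347/3 = 3.116
n/ν for Q = 10.16/3 = 3.387
Smallest n/ν is D → limiting reagent.
theoretical n(X) = (3/3) × 9.347 = 9.347 mol → 877.7 g
% yield = 385 / 877.7 × 100 = 43.86 %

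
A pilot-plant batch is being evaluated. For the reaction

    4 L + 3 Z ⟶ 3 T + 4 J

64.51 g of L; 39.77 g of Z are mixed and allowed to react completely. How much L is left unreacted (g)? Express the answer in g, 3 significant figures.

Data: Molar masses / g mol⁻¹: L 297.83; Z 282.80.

n(L) = 64.51 / 297.83 = 0.2166 mol
n(Z) = 39.77 / 282.80 = 0.1406 mol
n/ν for L = 0.2166/4 = 0.05415
n/ν for Z = 0.1406/3 = 0.04687
Smallest n/ν is Z → limiting reagent.
L consumed = (4/3) × 0.1406 = 0.1875 mol
L remaining = 0.2166 − 0.1875 = 0.02910 mol
mass = 0.02910 × 297.83 = 8.667 g

8.67 g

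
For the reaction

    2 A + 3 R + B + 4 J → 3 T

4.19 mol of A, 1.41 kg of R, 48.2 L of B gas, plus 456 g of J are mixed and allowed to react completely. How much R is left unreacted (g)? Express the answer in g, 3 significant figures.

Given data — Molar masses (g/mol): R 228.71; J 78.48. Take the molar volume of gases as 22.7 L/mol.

n(A) = 4.190 mol
n(R) = 1.410×1000 / 228.71 = 6.165 mol
n(B) = 48.20 / 22.7 = 2.123 mol
n(J) = 456.0 / 78.48 = 5.810 mol
n/ν → A: 2.095, R: 2.055, B: 2.123, J: 1.453; J is limiting.
R consumed = (3/4) × 5.810 = 4.358 mol
R remaining = 6.165 − 4.358 = 1.807 mol
mass = 1.807 × 228.71 = 413.3 g

413 g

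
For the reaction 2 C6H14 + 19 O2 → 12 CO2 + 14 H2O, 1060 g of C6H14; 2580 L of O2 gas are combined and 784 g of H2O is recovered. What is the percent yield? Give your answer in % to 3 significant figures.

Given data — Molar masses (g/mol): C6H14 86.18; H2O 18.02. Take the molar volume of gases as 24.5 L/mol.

56.1 %

n(C6H14) = 1060 / 86.18 = 12.30 mol
n(O2) = 2580 / 24.5 = 105.3 mol
n/ν for C6H14 = 12.30/2 = 6.150
n/ν for O2 = 105.3/19 = 5.542
Smallest n/ν is O2 → limiting reagent.
theoretical n(H2O) = (14/19) × 105.3 = 77.59 mol → 1398 g
% yield = 784 / 1398 × 100 = 56.08 %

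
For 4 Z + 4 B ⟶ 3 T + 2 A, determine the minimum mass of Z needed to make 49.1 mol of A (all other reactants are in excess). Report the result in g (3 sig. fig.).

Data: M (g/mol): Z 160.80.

15800 g

n(A) = 49.10 mol
n(Z) = (4/2) × 49.10 = 98.20 mol
mass = 98.20 × 160.80 = 15790 g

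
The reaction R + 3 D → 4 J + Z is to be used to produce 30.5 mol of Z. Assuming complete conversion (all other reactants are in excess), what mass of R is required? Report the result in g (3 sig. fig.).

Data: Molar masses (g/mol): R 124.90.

n(Z) = 30.50 mol
n(R) = (1/1) × 30.50 = 30.50 mol
mass = 30.50 × 124.90 = 3809 g

3810 g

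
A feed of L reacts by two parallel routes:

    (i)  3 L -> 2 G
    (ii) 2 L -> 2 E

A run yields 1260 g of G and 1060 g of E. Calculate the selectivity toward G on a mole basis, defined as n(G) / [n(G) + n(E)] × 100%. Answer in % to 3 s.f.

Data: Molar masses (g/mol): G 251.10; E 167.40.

44.2 %

n(G) = 1260 / 251.10 = 5.018 mol
n(E) = 1060 / 167.40 = 6.332 mol
selectivity = 5.018/(5.018+6.332) × 100 = 44.21 %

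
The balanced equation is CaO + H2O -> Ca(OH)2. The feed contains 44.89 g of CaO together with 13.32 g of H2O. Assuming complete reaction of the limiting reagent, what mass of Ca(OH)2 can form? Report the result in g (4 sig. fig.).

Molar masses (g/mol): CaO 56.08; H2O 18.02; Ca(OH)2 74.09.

54.77 g

n(CaO) = 44.89 / 56.08 = 0.8005 mol
n(H2O) = 13.32 / 18.02 = 0.7392 mol
n/ν for CaO = 0.8005/1 = 0.8005
n/ν for H2O = 0.7392/1 = 0.7392
Smallest n/ν is H2O → limiting reagent.
n(Ca(OH)2) = (1/1) × 0.7392 = 0.7392 mol
mass = 0.7392 × 74.09 = 54.77 g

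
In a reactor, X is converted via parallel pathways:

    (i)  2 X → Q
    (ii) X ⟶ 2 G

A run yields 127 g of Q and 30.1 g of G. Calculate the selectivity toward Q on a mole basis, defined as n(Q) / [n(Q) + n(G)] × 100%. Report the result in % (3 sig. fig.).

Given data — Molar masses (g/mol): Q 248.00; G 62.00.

51.3 %

n(Q) = 127 / 248.00 = 0.5121 mol
n(G) = 30.1 / 62.00 = 0.4855 mol
selectivity = 0.5121/(0.5121+0.4855) × 100 = 51.33 %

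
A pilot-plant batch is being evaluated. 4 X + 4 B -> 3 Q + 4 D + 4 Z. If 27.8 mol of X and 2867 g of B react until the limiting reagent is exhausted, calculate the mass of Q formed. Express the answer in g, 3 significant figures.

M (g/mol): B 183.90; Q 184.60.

n(X) = 27.80 mol
n(B) = 2867 / 183.90 = 15.59 mol
n/ν for X = 27.80/4 = 6.950
n/ν for B = 15.59/4 = 3.898
Smallest n/ν is B → limiting reagent.
n(Q) = (3/4) × 15.59 = 11.69 mol
mass = 11.69 × 184.60 = 2158 g

2160 g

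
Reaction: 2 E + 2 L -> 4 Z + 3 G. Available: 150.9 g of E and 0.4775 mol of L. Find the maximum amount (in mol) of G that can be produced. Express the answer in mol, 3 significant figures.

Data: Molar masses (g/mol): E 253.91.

0.716 mol

n(E) = 150.9 / 253.91 = 0.5943 mol
n(L) = 0.4775 mol
n/ν → E: 0.2972, L: 0.2388; L is limiting.
n(G) = (3/2) × 0.4775 = 0.7163 mol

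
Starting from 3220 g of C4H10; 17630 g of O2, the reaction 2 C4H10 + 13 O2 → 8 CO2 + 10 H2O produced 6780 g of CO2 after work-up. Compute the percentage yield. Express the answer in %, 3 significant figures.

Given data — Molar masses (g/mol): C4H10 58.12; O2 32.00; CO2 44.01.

69.5 %

n(C4H10) = 3220 / 58.12 = 55.40 mol
n(O2) = 17630 / 32.00 = 550.9 mol
n/ν for C4H10 = 55.40/2 = 27.70
n/ν for O2 = 550.9/13 = 42.38
Smallest n/ν is C4H10 → limiting reagent.
theoretical n(CO2) = (8/2) × 55.40 = 221.6 mol → 9753 g
% yield = 6780 / 9753 × 100 = 69.52 %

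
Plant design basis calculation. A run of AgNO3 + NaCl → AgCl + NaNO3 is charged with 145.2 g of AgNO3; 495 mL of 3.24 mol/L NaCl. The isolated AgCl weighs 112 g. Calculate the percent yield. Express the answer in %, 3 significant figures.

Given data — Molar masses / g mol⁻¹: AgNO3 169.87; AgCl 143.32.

n(AgNO3) = 145.2 / 169.87 = 0.8548 mol
n(NaCl) = 3.24 × 495.0/1000 = 1.604 mol
n/ν for AgNO3 = 0.8548/1 = 0.8548
n/ν for NaCl = 1.604/1 = 1.604
Smallest n/ν is AgNO3 → limiting reagent.
theoretical n(AgCl) = (1/1) × 0.8548 = 0.8548 mol → 122.5 g
% yield = 112 / 122.5 × 100 = 91.43 %

91.4 %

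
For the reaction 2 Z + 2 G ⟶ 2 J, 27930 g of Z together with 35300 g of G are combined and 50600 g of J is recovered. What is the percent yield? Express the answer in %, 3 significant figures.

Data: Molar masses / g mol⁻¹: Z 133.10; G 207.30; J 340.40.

87.3 %

n(Z) = 27930 / 133.10 = 209.8 mol
n(G) = 35300 / 207.30 = 170.3 mol
n/ν for Z = 209.8/2 = 104.9
n/ν for G = 170.3/2 = 85.15
Smallest n/ν is G → limiting reagent.
theoretical n(J) = (2/2) × 170.3 = 170.3 mol → 57970 g
% yield = 50600 / 57970 × 100 = 87.29 %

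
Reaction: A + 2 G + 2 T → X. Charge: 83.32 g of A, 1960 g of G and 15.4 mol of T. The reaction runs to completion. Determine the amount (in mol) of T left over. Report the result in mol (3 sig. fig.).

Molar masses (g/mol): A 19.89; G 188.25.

n(A) = 83.32 / 19.89 = 4.189 mol
n(G) = 1960 / 188.25 = 10.41 mol
n(T) = 15.40 mol
n/ν for A = 4.189/1 = 4.189
n/ν for G = 10.41/2 = 5.205
n/ν for T = 15.40/2 = 7.700
Smallest n/ν is A → limiting reagent.
T consumed = (2/1) × 4.189 = 8.378 mol
T remaining = 15.40 − 8.378 = 7.022 mol

7.02 mol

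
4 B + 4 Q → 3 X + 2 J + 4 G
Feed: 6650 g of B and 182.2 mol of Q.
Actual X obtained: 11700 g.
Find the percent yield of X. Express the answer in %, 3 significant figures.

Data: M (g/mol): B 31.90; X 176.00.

48.6 %

n(B) = 6650 / 31.90 = 208.5 mol
n(Q) = 182.2 mol
n/ν for B = 208.5/4 = 52.13
n/ν for Q = 182.2/4 = 45.55
Smallest n/ν is Q → limiting reagent.
theoretical n(X) = (3/4) × 182.2 = 136.7 mol → 24060 g
% yield = 11700 / 24060 × 100 = 48.63 %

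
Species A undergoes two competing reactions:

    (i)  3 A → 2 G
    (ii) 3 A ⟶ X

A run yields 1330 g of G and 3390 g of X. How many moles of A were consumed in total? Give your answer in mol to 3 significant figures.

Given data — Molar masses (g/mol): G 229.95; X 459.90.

30.8 mol

n(G) = 1330 / 229.95 = 5.784 mol
n(X) = 3390 / 459.90 = 7.371 mol
n(A) via (i) = (3/2)×5.784 = 8.676 mol
n(A) via (ii) = (3/1)×7.371 = 22.11 mol
total n(A) = 8.676 + 22.11 = 30.79 mol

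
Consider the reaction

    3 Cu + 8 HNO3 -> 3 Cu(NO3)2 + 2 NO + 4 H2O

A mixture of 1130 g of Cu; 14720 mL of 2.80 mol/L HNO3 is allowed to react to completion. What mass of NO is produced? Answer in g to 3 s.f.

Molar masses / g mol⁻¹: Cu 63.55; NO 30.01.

309 g

n(Cu) = 1130 / 63.55 = 17.78 mol
n(HNO3) = 2.80 × 14720/1000 = 41.22 mol
n/ν for Cu = 17.78/3 = 5.927
n/ν for HNO3 = 41.22/8 = 5.153
Smallest n/ν is HNO3 → limiting reagent.
n(NO) = (2/8) × 41.22 = 10.31 mol
mass = 10.31 × 30.01 = 309.4 g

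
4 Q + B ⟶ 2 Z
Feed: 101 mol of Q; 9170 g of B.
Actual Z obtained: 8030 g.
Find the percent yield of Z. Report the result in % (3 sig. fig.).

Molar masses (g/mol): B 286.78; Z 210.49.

n(Q) = 101.0 mol
n(B) = 9170 / 286.78 = 31.98 mol
n/ν for Q = 101.0/4 = 25.25
n/ν for B = 31.98/1 = 31.98
Smallest n/ν is Q → limiting reagent.
theoretical n(Z) = (2/4) × 101.0 = 50.50 mol → 10630 g
% yield = 8030 / 10630 × 100 = 75.54 %

75.5 %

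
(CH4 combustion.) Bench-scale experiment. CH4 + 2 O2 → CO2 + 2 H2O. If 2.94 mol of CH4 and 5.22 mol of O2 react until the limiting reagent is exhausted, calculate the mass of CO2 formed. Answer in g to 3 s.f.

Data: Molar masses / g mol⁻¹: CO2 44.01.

115 g

n(CH4) = 2.940 mol
n(O2) = 5.220 mol
n/ν for CH4 = 2.940/1 = 2.940
n/ν for O2 = 5.220/2 = 2.610
Smallest n/ν is O2 → limiting reagent.
n(CO2) = (1/2) × 5.220 = 2.610 mol
mass = 2.610 × 44.01 = 114.9 g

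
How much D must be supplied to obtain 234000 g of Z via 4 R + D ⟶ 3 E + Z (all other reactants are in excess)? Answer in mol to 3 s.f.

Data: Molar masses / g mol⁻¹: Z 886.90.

n(Z) = 234000 / 886.90 = 263.8 mol
n(D) = (1/1) × 263.8 = 263.8 mol

264 mol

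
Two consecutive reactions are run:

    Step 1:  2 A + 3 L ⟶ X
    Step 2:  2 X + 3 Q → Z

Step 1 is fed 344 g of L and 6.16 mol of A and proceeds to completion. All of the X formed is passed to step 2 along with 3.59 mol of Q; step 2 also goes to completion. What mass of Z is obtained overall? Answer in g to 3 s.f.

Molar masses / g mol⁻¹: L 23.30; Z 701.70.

840 g

Step 1:
n(L) = 344.0 / 23.30 = 14.76 mol
n(A) = 6.160 mol
n/ν for L = 14.76/3 = 4.920
n/ν for A = 6.160/2 = 3.080
Smallest n/ν is A → limiting reagent.
n(X) produced = (1/2) × 6.160 = 3.080 mol
Step 2:
n(X) available = 3.080 mol
n(Q) = 3.590 mol
n/ν for X = 3.080/2 = 1.540
n/ν for Q = 3.590/3 = 1.197
Smallest n/ν is Q → limiting reagent.
n(Z) = (1/3) × 3.590 = 1.197 mol
mass = 1.197 × 701.70 = 839.9 g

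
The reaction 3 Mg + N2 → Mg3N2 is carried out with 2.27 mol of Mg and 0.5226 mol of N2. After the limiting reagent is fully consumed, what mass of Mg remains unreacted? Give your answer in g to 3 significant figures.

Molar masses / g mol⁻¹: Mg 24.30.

17.1 g

n(Mg) = 2.270 mol
n(N2) = 0.5226 mol
n/ν → Mg: 0.7567, N2: 0.5226; N2 is limiting.
Mg consumed = (3/1) × 0.5226 = 1.568 mol
Mg remaining = 2.270 − 1.568 = 0.7020 mol
mass = 0.7020 × 24.30 = 17.06 g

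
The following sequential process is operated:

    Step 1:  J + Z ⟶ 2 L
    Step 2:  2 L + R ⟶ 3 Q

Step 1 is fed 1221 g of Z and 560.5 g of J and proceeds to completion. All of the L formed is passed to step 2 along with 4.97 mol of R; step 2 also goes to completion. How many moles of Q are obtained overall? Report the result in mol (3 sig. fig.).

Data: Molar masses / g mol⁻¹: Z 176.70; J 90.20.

14.9 mol

Step 1:
n(Z) = 1221 / 176.70 = 6.910 mol
n(J) = 560.5 / 90.20 = 6.214 mol
n/ν for Z = 6.910/1 = 6.910
n/ν for J = 6.214/1 = 6.214
Smallest n/ν is J → limiting reagent.
n(L) produced = (2/1) × 6.214 = 12.43 mol
Step 2:
n(L) available = 12.43 mol
n(R) = 4.970 mol
n/ν for L = 12.43/2 = 6.215
n/ν for R = 4.970/1 = 4.970
Smallest n/ν is R → limiting reagent.
n(Q) = (3/1) × 4.970 = 14.91 mol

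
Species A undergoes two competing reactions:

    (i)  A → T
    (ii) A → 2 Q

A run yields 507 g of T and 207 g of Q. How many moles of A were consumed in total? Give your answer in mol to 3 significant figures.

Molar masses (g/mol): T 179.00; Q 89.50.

3.99 mol

n(T) = 507 / 179.00 = 2.832 mol
n(Q) = 207 / 89.50 = 2.313 mol
n(A) via (i) = (1/1)×2.832 = 2.832 mol
n(A) via (ii) = (1/2)×2.313 = 1.157 mol
total n(A) = 2.832 + 1.157 = 3.989 mol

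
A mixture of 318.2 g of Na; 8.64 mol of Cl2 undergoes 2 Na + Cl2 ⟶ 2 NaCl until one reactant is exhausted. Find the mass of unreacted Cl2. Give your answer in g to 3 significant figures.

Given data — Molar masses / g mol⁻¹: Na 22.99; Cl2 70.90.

122 g

n(Na) = 318.2 / 22.99 = 13.84 mol
n(Cl2) = 8.640 mol
n/ν → Na: 6.920, Cl2: 8.640; Na is limiting.
Cl2 consumed = (1/2) × 13.84 = 6.920 mol
Cl2 remaining = 8.640 − 6.920 = 1.720 mol
mass = 1.720 × 70.90 = 121.9 g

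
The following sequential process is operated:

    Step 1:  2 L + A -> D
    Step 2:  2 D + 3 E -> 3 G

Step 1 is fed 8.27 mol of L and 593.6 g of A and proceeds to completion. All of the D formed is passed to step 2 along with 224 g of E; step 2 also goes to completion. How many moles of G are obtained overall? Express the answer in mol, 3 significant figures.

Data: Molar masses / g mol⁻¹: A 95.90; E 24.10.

Step 1:
n(L) = 8.270 mol
n(A) = 593.6 / 95.90 = 6.190 mol
n/ν for L = 8.270/2 = 4.135
n/ν for A = 6.190/1 = 6.190
Smallest n/ν is L → limiting reagent.
n(D) produced = (1/2) × 8.270 = 4.135 mol
Step 2:
n(D) available = 4.135 mol
n(E) = 224.0 / 24.10 = 9.295 mol
n/ν for D = 4.135/2 = 2.068
n/ν for E = 9.295/3 = 3.098
Smallest n/ν is D → limiting reagent.
n(G) = (3/2) × 4.135 = 6.203 mol

6.20 mol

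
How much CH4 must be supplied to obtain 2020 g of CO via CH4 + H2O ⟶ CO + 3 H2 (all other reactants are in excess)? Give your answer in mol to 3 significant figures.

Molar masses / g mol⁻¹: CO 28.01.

72.1 mol

n(CO) = 2020 / 28.01 = 72.12 mol
n(CH4) = (1/1) × 72.12 = 72.12 mol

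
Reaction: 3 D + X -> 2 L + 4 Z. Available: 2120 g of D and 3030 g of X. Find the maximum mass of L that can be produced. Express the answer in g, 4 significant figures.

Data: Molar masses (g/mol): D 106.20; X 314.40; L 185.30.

n(D) = 2120 / 106.20 = 19.96 mol
n(X) = 3030 / 314.40 = 9.637 mol
n/ν for D = 19.96/3 = 6.653
n/ν for X = 9.637/1 = 9.637
Smallest n/ν is D → limiting reagent.
n(L) = (2/3) × 19.96 = 13.31 mol
mass = 13.31 × 185.30 = 2466 g

2466 g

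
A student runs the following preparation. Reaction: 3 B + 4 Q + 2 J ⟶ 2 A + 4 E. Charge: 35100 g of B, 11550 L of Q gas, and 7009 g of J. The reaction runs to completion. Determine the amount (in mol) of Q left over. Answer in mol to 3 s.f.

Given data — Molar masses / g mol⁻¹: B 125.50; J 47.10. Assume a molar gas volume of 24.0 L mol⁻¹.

184 mol

n(B) = 35100 / 125.50 = 279.7 mol
n(Q) = 11550 / 24.0 = 481.3 mol
n(J) = 7009 / 47.10 = 148.8 mol
n/ν for B = 279.7/3 = 93.23
n/ν for Q = 481.3/4 = 120.3
n/ν for J = 148.8/2 = 74.40
Smallest n/ν is J → limiting reagent.
Q consumed = (4/2) × 148.8 = 297.6 mol
Q remaining = 481.3 − 297.6 = 183.7 mol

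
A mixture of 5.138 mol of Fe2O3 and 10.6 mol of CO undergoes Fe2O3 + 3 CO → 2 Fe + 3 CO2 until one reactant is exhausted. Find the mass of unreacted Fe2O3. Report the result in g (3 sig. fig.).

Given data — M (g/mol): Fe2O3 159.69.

n(Fe2O3) = 5.138 mol
n(CO) = 10.60 mol
n/ν for Fe2O3 = 5.138/1 = 5.138
n/ν for CO = 10.60/3 = 3.533
Smallest n/ν is CO → limiting reagent.
Fe2O3 consumed = (1/3) × 10.60 = 3.533 mol
Fe2O3 remaining = 5.138 − 3.533 = 1.605 mol
mass = 1.605 × 159.69 = 256.3 g

256 g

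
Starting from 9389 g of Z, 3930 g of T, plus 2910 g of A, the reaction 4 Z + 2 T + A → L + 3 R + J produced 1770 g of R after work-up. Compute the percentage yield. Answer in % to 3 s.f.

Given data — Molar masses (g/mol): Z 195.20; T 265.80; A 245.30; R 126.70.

63.0 %

n(Z) = 9389 / 195.20 = 48.10 mol
n(T) = 3930 / 265.80 = 14.79 mol
n(A) = 2910 / 245.30 = 11.86 mol
n/ν for Z = 48.10/4 = 12.03
n/ν for T = 14.79/2 = 7.395
n/ν for A = 11.86/1 = 11.86
Smallest n/ν is T → limiting reagent.
theoretical n(R) = (3/2) × 14.79 = 22.19 mol → 2811 g
% yield = 1770 / 2811 × 100 = 62.97 %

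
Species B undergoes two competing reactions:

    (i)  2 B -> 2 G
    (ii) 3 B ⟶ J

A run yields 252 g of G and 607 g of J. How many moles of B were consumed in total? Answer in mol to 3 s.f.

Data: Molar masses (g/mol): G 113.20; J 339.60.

n(G) = 252 / 113.20 = 2.226 mol
n(J) = 607 / 339.60 = 1.787 mol
n(B) via (i) = (2/2)×2.226 = 2.226 mol
n(B) via (ii) = (3/1)×1.787 = 5.361 mol
total n(B) = 2.226 + 5.361 = 7.587 mol

7.59 mol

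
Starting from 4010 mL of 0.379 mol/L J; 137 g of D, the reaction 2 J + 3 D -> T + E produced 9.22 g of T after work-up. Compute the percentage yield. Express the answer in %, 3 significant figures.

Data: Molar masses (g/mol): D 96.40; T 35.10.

n(J) = 0.379 × 4010/1000 = 1.520 mol
n(D) = 137.0 / 96.40 = 1.421 mol
n/ν for J = 1.520/2 = 0.7600
n/ν for D = 1.421/3 = 0.4737
Smallest n/ν is D → limiting reagent.
theoretical n(T) = (1/3) × 1.421 = 0.4737 mol → 16.63 g
% yield = 9.22 / 16.63 × 100 = 55.44 %

55.4 %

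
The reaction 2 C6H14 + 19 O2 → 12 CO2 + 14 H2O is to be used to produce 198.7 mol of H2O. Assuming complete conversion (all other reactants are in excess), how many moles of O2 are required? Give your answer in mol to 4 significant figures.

n(H2O) = 198.7 mol
n(O2) = (19/14) × 198.7 = 269.7 mol

269.7 mol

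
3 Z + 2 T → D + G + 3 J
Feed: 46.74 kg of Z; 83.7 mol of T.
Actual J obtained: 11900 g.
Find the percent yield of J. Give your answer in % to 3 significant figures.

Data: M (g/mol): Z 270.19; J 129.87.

n(Z) = 46.74×1000 / 270.19 = 173.0 mol
n(T) = 83.70 mol
n/ν for Z = 173.0/3 = 57.67
n/ν for T = 83.70/2 = 41.85
Smallest n/ν is T → limiting reagent.
theoretical n(J) = (3/2) × 83.70 = 125.6 mol → 16310 g
% yield = 11900 / 16310 × 100 = 72.96 %

73.0 %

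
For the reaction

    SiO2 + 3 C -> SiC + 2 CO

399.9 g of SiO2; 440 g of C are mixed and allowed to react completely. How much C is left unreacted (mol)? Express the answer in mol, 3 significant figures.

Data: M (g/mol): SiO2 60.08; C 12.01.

16.7 mol

n(SiO2) = 399.9 / 60.08 = 6.656 mol
n(C) = 440.0 / 12.01 = 36.64 mol
n/ν for SiO2 = 6.656/1 = 6.656
n/ν for C = 36.64/3 = 12.21
Smallest n/ν is SiO2 → limiting reagent.
C consumed = (3/1) × 6.656 = 19.97 mol
C remaining = 36.64 − 19.97 = 16.67 mol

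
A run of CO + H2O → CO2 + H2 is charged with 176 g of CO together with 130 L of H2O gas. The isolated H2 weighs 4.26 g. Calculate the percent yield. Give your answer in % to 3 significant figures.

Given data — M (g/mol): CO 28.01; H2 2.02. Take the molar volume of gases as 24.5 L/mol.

n(CO) = 176.0 / 28.01 = 6.283 mol
n(H2O) = 130.0 / 24.5 = 5.306 mol
n/ν → CO: 6.283, H2O: 5.306; H2O is limiting.
theoretical n(H2) = (1/1) × 5.306 = 5.306 mol → 10.72 g
% yield = 4.26 / 10.72 × 100 = 39.74 %

39.7 %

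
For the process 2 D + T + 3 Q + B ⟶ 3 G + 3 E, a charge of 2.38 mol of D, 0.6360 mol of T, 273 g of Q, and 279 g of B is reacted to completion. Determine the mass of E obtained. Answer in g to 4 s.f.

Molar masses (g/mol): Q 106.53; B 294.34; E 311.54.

n(D) = 2.380 mol
n(T) = 0.6360 mol
n(Q) = 273.0 / 106.53 = 2.563 mol
n(B) = 279.0 / 294.34 = 0.9479 mol
n/ν → D: 1.190, T: 0.6360, Q: 0.8543, B: 0.9479; T is limiting.
n(E) = (3/1) × 0.6360 = 1.908 mol
mass = 1.908 × 311.54 = 594.4 g

594.4 g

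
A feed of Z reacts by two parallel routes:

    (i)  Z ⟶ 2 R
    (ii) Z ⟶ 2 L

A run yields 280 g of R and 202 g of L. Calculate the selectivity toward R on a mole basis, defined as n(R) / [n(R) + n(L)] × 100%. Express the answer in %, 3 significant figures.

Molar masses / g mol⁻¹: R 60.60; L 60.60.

n(R) = 280 / 60.60 = 4.620 mol
n(L) = 202 / 60.60 = 3.333 mol
selectivity = 4.620/(4.620+3.333) × 100 = 58.09 %

58.1 %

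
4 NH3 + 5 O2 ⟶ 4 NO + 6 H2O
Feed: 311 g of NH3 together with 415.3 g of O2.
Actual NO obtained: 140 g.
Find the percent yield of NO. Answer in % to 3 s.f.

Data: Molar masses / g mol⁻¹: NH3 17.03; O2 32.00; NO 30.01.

n(NH3) = 311.0 / 17.03 = 18.26 mol
n(O2) = 415.3 / 32.00 = 12.98 mol
n/ν for NH3 = 18.26/4 = 4.565
n/ν for O2 = 12.98/5 = 2.596
Smallest n/ν is O2 → limiting reagent.
theoretical n(NO) = (4/5) × 12.98 = 10.38 mol → 311.5 g
% yield = 140 / 311.5 × 100 = 44.94 %

44.9 %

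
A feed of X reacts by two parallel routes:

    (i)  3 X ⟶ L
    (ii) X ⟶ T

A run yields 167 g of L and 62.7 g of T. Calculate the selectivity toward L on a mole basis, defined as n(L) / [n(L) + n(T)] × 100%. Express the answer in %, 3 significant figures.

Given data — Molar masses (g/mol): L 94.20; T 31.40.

n(L) = 167 / 94.20 = 1.773 mol
n(T) = 62.7 / 31.40 = 1.997 mol
selectivity = 1.773/(1.773+1.997) × 100 = 47.03 %

47.0 %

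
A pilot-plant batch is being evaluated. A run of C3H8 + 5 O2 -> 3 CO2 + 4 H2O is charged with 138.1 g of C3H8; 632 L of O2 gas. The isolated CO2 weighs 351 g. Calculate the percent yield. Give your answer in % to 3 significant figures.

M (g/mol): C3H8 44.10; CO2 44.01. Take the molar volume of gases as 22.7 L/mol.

84.9 %

n(C3H8) = 138.1 / 44.10 = 3.132 mol
n(O2) = 632.0 / 22.7 = 27.84 mol
n/ν for C3H8 = 3.132/1 = 3.132
n/ν for O2 = 27.84/5 = 5.568
Smallest n/ν is C3H8 → limiting reagent.
theoretical n(CO2) = (3/1) × 3.132 = 9.396 mol → 413.5 g
% yield = 351 / 413.5 × 100 = 84.89 %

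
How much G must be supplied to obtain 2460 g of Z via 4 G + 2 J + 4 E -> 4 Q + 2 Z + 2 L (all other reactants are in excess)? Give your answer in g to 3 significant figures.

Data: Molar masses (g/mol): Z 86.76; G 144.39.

8190 g

n(Z) = 2460 / 86.76 = 28.35 mol
n(G) = (4/2) × 28.35 = 56.70 mol
mass = 56.70 × 144.39 = 8187 g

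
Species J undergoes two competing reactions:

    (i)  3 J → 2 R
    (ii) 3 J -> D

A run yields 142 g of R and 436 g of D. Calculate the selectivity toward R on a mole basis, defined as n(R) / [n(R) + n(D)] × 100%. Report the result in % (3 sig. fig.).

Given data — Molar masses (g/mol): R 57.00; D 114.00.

n(R) = 142 / 57.00 = 2.491 mol
n(D) = 436 / 114.00 = 3.825 mol
selectivity = 2.491/(2.491+3.825) × 100 = 39.44 %

39.4 %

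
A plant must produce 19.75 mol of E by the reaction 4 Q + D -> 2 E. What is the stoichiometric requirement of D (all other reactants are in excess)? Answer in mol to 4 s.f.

n(E) = 19.75 mol
n(D) = (1/2) × 19.75 = 9.875 mol

9.875 mol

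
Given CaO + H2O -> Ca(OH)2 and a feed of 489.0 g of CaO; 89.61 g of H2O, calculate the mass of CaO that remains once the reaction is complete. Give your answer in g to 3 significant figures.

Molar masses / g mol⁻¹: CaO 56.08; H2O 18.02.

210 g

n(CaO) = 489.0 / 56.08 = 8.720 mol
n(H2O) = 89.61 / 18.02 = 4.973 mol
n/ν → CaO: 8.720, H2O: 4.973; H2O is limiting.
CaO consumed = (1/1) × 4.973 = 4.973 mol
CaO remaining = 8.720 − 4.973 = 3.747 mol
mass = 3.747 × 56.08 = 210.1 g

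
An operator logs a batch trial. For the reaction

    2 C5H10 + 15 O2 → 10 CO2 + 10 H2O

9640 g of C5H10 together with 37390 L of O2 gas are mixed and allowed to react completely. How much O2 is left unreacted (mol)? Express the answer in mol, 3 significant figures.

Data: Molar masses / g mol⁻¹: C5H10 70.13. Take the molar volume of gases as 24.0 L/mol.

527 mol

n(C5H10) = 9640 / 70.13 = 137.5 mol
n(O2) = 37390 / 24.0 = 1558 mol
n/ν for C5H10 = 137.5/2 = 68.75
n/ν for O2 = 1558/15 = 103.9
Smallest n/ν is C5H10 → limiting reagent.
O2 consumed = (15/2) × 137.5 = 1031 mol
O2 remaining = 1558 − 1031 = 527.0 mol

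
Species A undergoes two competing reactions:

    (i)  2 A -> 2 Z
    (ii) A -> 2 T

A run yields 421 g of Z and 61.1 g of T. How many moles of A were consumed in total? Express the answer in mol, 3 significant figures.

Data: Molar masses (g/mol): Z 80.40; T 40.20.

6.00 mol

n(Z) = 421 / 80.40 = 5.236 mol
n(T) = 61.1 / 40.20 = 1.520 mol
n(A) via (i) = (2/2)×5.236 = 5.236 mol
n(A) via (ii) = (1/2)×1.520 = 0.7600 mol
total n(A) = 5.236 + 0.7600 = 5.996 mol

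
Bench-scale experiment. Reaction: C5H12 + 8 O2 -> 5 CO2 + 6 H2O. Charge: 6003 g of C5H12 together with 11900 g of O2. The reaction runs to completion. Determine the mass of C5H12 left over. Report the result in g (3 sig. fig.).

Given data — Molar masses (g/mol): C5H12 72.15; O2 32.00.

n(C5H12) = 6003 / 72.15 = 83.20 mol
n(O2) = 11900 / 32.00 = 371.9 mol
n/ν → C5H12: 83.20, O2: 46.49; O2 is limiting.
C5H12 consumed = (1/8) × 371.9 = 46.49 mol
C5H12 remaining = 83.20 − 46.49 = 36.71 mol
mass = 36.71 × 72.15 = 2649 g

2650 g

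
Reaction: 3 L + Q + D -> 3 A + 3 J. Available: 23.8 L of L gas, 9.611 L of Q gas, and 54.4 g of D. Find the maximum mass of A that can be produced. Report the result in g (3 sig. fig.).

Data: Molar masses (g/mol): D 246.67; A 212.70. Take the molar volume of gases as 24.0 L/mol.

141 g

n(L) = 23.80 / 24.0 = 0.9917 mol
n(Q) = 9.611 / 24.0 = 0.4005 mol
n(D) = 54.40 / 246.67 = 0.2205 mol
n/ν for L = 0.9917/3 = 0.3306
n/ν for Q = 0.4005/1 = 0.4005
n/ν for D = 0.2205/1 = 0.2205
Smallest n/ν is D → limiting reagent.
n(A) = (3/1) × 0.2205 = 0.6615 mol
mass = 0.6615 × 212.70 = 140.7 g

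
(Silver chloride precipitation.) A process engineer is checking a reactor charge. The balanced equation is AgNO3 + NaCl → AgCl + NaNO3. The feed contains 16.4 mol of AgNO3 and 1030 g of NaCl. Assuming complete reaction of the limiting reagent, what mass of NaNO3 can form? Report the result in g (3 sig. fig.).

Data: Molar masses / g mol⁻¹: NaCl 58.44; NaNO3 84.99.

n(AgNO3) = 16.40 mol
n(NaCl) = 1030 / 58.44 = 17.62 mol
n/ν for AgNO3 = 16.40/1 = 16.40
n/ν for NaCl = 17.62/1 = 17.62
Smallest n/ν is AgNO3 → limiting reagent.
n(NaNO3) = (1/1) × 16.40 = 16.40 mol
mass = 16.40 × 84.99 = 1394 g

1390 g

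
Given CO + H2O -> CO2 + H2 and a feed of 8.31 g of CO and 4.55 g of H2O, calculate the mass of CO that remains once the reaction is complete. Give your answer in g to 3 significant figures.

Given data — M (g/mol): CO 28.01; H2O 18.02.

n(CO) = 8.310 / 28.01 = 0.2967 mol
n(H2O) = 4.550 / 18.02 = 0.2525 mol
n/ν for CO = 0.2967/1 = 0.2967
n/ν for H2O = 0.2525/1 = 0.2525
Smallest n/ν is H2O → limiting reagent.
CO consumed = (1/1) × 0.2525 = 0.2525 mol
CO remaining = 0.2967 − 0.2525 = 0.04420 mol
mass = 0.04420 × 28.01 = 1.238 g

1.24 g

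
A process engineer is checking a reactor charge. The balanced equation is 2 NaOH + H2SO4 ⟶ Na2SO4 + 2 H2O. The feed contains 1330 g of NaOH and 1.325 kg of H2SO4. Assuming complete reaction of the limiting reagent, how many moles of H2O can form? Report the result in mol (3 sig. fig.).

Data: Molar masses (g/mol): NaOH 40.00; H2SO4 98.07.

27.0 mol

n(NaOH) = 1330 / 40.00 = 33.25 mol
n(H2SO4) = 1.325×1000 / 98.07 = 13.51 mol
n/ν → NaOH: 16.63, H2SO4: 13.51; H2SO4 is limiting.
n(H2O) = (2/1) × 13.51 = 27.02 mol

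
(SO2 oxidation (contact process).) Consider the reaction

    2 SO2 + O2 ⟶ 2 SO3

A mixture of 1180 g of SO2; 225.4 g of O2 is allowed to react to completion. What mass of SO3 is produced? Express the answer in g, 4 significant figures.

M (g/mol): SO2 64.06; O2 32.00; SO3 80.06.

1128 g

n(SO2) = 1180 / 64.06 = 18.42 mol
n(O2) = 225.4 / 32.00 = 7.044 mol
n/ν for SO2 = 18.42/2 = 9.210
n/ν for O2 = 7.044/1 = 7.044
Smallest n/ν is O2 → limiting reagent.
n(SO3) = (2/1) × 7.044 = 14.09 mol
mass = 14.09 × 80.06 = 1128 g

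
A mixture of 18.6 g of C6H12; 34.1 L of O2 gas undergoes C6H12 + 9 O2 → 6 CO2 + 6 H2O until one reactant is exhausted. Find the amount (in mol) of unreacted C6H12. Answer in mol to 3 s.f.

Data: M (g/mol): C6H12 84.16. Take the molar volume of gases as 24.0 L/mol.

n(C6H12) = 18.60 / 84.16 = 0.2210 mol
n(O2) = 34.10 / 24.0 = 1.421 mol
n/ν for C6H12 = 0.2210/1 = 0.2210
n/ν for O2 = 1.421/9 = 0.1579
Smallest n/ν is O2 → limiting reagent.
C6H12 consumed = (1/9) × 1.421 = 0.1579 mol
C6H12 remaining = 0.2210 − 0.1579 = 0.06310 mol

0.0631 mol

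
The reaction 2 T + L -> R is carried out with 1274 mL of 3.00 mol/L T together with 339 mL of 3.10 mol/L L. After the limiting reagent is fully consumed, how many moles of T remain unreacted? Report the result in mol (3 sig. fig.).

n(T) = 3.00 × 1274/1000 = 3.822 mol
n(L) = 3.10 × 339.0/1000 = 1.051 mol
n/ν → T: 1.911, L: 1.051; L is limiting.
T consumed = (2/1) × 1.051 = 2.102 mol
T remaining = 3.822 − 2.102 = 1.720 mol

1.72 mol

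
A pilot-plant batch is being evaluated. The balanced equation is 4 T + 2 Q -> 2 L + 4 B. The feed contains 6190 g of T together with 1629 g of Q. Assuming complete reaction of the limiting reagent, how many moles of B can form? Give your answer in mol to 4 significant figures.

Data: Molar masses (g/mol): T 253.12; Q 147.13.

n(T) = 6190 / 253.12 = 24.45 mol
n(Q) = 1629 / 147.13 = 11.07 mol
n/ν for T = 24.45/4 = 6.113
n/ν for Q = 11.07/2 = 5.535
Smallest n/ν is Q → limiting reagent.
n(B) = (4/2) × 11.07 = 22.14 mol

22.14 mol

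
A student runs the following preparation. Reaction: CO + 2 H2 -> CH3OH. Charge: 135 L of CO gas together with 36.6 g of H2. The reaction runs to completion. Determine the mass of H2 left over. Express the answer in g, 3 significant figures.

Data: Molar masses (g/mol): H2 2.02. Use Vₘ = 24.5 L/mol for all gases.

14.3 g

n(CO) = 135.0 / 24.5 = 5.510 mol
n(H2) = 36.60 / 2.02 = 18.12 mol
n/ν for CO = 5.510/1 = 5.510
n/ν for H2 = 18.12/2 = 9.060
Smallest n/ν is CO → limiting reagent.
H2 consumed = (2/1) × 5.510 = 11.02 mol
H2 remaining = 18.12 − 11.02 = 7.100 mol
mass = 7.100 × 2.02 = 14.34 g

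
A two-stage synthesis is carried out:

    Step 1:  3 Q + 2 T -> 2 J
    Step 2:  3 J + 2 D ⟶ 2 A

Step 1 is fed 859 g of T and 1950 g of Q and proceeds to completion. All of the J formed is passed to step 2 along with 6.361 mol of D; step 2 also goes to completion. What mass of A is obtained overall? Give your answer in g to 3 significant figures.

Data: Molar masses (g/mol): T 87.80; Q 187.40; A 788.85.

3650 g

Step 1:
n(T) = 859.0 / 87.80 = 9.784 mol
n(Q) = 1950 / 187.40 = 10.41 mol
n/ν → T: 4.892, Q: 3.470; Q is limiting.
n(J) produced = (2/3) × 10.41 = 6.940 mol
Step 2:
n(J) available = 6.940 mol
n(D) = 6.361 mol
n/ν → J: 2.313, D: 3.181; J is limiting.
n(A) = (2/3) × 6.940 = 4.627 mol
mass = 4.627 × 788.85 = 3650 g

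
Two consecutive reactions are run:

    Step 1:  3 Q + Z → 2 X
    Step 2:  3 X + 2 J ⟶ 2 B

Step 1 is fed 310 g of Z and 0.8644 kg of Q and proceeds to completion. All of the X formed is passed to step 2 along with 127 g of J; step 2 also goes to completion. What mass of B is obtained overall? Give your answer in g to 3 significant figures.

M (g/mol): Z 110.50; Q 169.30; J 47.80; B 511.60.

Step 1:
n(Z) = 310.0 / 110.50 = 2.805 mol
n(Q) = 0.8644×1000 / 169.30 = 5.106 mol
n/ν for Z = 2.805/1 = 2.805
n/ν for Q = 5.106/3 = 1.702
Smallest n/ν is Q → limiting reagent.
n(X) produced = (2/3) × 5.106 = 3.404 mol
Step 2:
n(X) available = 3.404 mol
n(J) = 127.0 / 47.80 = 2.657 mol
n/ν for X = 3.404/3 = 1.135
n/ν for J = 2.657/2 = 1.329
Smallest n/ν is X → limiting reagent.
n(B) = (2/3) × 3.404 = 2.269 mol
mass = 2.269 × 511.60 = 1161 g

1160 g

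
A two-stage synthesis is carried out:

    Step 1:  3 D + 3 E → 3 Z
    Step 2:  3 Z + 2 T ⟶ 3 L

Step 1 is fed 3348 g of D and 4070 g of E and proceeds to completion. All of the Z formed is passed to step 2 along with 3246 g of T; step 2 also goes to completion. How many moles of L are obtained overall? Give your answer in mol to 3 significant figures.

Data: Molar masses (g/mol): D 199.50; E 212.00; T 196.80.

16.8 mol

Step 1:
n(D) = 3348 / 199.50 = 16.78 mol
n(E) = 4070 / 212.00 = 19.20 mol
n/ν for D = 16.78/3 = 5.593
n/ν for E = 19.20/3 = 6.400
Smallest n/ν is D → limiting reagent.
n(Z) produced = (3/3) × 16.78 = 16.78 mol
Step 2:
n(Z) available = 16.78 mol
n(T) = 3246 / 196.80 = 16.49 mol
n/ν for Z = 16.78/3 = 5.593
n/ν for T = 16.49/2 = 8.245
Smallest n/ν is Z → limiting reagent.
n(L) = (3/3) × 16.78 = 16.78 mol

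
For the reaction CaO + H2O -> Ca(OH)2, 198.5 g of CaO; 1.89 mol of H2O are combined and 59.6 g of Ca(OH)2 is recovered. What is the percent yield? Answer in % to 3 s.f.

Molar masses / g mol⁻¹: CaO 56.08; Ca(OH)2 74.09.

n(CaO) = 198.5 / 56.08 = 3.540 mol
n(H2O) = 1.890 mol
n/ν for CaO = 3.540/1 = 3.540
n/ν for H2O = 1.890/1 = 1.890
Smallest n/ν is H2O → limiting reagent.
theoretical n(Ca(OH)2) = (1/1) × 1.890 = 1.890 mol → 140.0 g
% yield = 59.6 / 140.0 × 100 = 42.57 %

42.6 %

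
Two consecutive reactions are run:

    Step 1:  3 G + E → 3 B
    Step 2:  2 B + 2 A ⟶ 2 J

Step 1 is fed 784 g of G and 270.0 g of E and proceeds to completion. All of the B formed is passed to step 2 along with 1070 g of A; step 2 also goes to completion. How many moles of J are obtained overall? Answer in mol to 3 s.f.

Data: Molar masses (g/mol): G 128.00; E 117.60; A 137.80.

Step 1:
n(G) = 784.0 / 128.00 = 6.125 mol
n(E) = 270.0 / 117.60 = 2.296 mol
n/ν for G = 6.125/3 = 2.042
n/ν for E = 2.296/1 = 2.296
Smallest n/ν is G → limiting reagent.
n(B) produced = (3/3) × 6.125 = 6.125 mol
Step 2:
n(B) available = 6.125 mol
n(A) = 1070 / 137.80 = 7.765 mol
n/ν for B = 6.125/2 = 3.063
n/ν for A = 7.765/2 = 3.883
Smallest n/ν is B → limiting reagent.
n(J) = (2/2) × 6.125 = 6.125 mol

6.13 mol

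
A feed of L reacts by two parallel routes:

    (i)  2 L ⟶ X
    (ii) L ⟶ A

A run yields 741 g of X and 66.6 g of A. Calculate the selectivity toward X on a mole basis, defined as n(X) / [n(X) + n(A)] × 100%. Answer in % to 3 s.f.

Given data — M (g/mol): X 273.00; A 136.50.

n(X) = 741 / 273.00 = 2.714 mol
n(A) = 66.6 / 136.50 = 0.4879 mol
selectivity = 2.714/(2.714+0.4879) × 100 = 84.76 %

84.8 %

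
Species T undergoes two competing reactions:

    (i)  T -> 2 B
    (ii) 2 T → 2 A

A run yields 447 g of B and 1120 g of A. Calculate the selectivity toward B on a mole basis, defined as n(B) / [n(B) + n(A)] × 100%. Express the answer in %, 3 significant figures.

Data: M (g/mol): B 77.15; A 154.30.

44.4 %

n(B) = 447 / 77.15 = 5.794 mol
n(A) = 1120 / 154.30 = 7.259 mol
selectivity = 5.794/(5.794+7.259) × 100 = 44.39 %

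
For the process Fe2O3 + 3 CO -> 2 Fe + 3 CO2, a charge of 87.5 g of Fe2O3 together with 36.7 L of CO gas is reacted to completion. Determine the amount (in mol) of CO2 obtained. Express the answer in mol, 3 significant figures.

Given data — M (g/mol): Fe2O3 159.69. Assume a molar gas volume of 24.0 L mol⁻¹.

n(Fe2O3) = 87.50 / 159.69 = 0.5479 mol
n(CO) = 36.70 / 24.0 = 1.529 mol
n/ν for Fe2O3 = 0.5479/1 = 0.5479
n/ν for CO = 1.529/3 = 0.5097
Smallest n/ν is CO → limiting reagent.
n(CO2) = (3/3) × 1.529 = 1.529 mol

1.53 mol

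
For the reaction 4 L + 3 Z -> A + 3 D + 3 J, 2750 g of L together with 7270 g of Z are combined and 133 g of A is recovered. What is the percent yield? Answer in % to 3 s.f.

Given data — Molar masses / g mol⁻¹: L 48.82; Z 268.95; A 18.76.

78.7 %

n(L) = 2750 / 48.82 = 56.33 mol
n(Z) = 7270 / 268.95 = 27.03 mol
n/ν → L: 14.08, Z: 9.010; Z is limiting.
theoretical n(A) = (1/3) × 27.03 = 9.010 mol → 169.0 g
% yield = 133 / 169.0 × 100 = 78.70 %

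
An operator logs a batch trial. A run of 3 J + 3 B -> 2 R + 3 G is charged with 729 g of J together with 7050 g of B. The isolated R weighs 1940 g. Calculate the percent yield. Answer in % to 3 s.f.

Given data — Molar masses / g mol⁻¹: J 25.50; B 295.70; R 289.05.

42.2 %

n(J) = 729.0 / 25.50 = 28.59 mol
n(B) = 7050 / 295.70 = 23.84 mol
n/ν for J = 28.59/3 = 9.530
n/ν for B = 23.84/3 = 7.947
Smallest n/ν is B → limiting reagent.
theoretical n(R) = (2/3) × 23.84 = 15.89 mol → 4593 g
% yield = 1940 / 4593 × 100 = 42.24 %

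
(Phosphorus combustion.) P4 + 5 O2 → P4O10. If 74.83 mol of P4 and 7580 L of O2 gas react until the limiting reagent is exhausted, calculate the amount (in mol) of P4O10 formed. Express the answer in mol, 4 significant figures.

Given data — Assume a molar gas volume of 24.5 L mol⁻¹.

n(P4) = 74.83 mol
n(O2) = 7580 / 24.5 = 309.4 mol
n/ν → P4: 74.83, O2: 61.88; O2 is limiting.
n(P4O10) = (1/5) × 309.4 = 61.88 mol

61.88 mol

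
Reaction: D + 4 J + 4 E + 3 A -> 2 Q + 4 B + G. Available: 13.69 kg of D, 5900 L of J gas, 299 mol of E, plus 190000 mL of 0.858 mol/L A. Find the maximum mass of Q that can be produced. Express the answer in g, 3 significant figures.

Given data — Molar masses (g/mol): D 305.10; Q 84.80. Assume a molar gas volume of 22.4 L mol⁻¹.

7610 g

n(D) = 13.69×1000 / 305.10 = 44.87 mol
n(J) = 5900 / 22.4 = 263.4 mol
n(E) = 299.0 mol
n(A) = 0.858 × 190000/1000 = 163.0 mol
n/ν for D = 44.87/1 = 44.87
n/ν for J = 263.4/4 = 65.85
n/ν for E = 299.0/4 = 74.75
n/ν for A = 163.0/3 = 54.33
Smallest n/ν is D → limiting reagent.
n(Q) = (2/1) × 44.87 = 89.74 mol
mass = 89.74 × 84.80 = 7610 g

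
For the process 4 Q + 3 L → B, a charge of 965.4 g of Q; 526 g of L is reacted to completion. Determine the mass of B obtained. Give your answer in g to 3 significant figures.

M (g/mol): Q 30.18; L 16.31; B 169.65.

1360 g

n(Q) = 965.4 / 30.18 = 31.99 mol
n(L) = 526.0 / 16.31 = 32.25 mol
n/ν → Q: 7.998, L: 10.75; Q is limiting.
n(B) = (1/4) × 31.99 = 7.998 mol
mass = 7.998 × 169.65 = 1357 g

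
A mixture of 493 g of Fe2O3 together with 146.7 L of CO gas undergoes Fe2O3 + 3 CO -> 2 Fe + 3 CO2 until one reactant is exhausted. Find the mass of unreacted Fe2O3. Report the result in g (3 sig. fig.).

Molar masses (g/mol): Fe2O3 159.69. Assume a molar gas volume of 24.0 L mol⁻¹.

168 g

n(Fe2O3) = 493.0 / 159.69 = 3.087 mol
n(CO) = 146.7 / 24.0 = 6.113 mol
n/ν for Fe2O3 = 3.087/1 = 3.087
n/ν for CO = 6.113/3 = 2.038
Smallest n/ν is CO → limiting reagent.
Fe2O3 consumed = (1/3) × 6.113 = 2.038 mol
Fe2O3 remaining = 3.087 − 2.038 = 1.049 mol
mass = 1.049 × 159.69 = 167.5 g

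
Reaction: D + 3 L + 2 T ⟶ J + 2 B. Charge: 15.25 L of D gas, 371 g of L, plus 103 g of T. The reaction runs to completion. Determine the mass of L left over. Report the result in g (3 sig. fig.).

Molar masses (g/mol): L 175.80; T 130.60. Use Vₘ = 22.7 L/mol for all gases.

163 g

n(D) = 15.25 / 22.7 = 0.6718 mol
n(L) = 371.0 / 175.80 = 2.110 mol
n(T) = 103.0 / 130.60 = 0.7887 mol
n/ν → D: 0.6718, L: 0.7033, T: 0.3944; T is limiting.
L consumed = (3/2) × 0.7887 = 1.183 mol
L remaining = 2.110 − 1.183 = 0.9270 mol
mass = 0.9270 × 175.80 = 163.0 g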